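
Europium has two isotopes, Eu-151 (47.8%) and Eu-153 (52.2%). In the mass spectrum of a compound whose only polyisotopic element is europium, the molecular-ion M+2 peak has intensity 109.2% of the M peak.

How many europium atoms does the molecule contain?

1

With n Eu atoms, P(M+2)/P(M) = C(n,1)·p^(n−1)q / p^n = n·q/p = n · 0.522/0.478.
n = 1.092 × 0.478/0.522 = 1.00 ≈ 1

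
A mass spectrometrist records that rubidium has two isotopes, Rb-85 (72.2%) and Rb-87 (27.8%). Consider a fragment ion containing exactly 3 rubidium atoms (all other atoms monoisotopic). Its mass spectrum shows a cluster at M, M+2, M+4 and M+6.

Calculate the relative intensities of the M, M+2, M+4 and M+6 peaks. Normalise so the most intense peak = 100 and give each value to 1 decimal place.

Each Rb atom is independently Rb-85 (p = 0.722) or Rb-87 (q = 0.278); the cluster is the binomial expansion (p + q)^3.
P(M) = 0.722^3 = 0.376367
P(M+2) = 3 × 0.722^2 × 0.278^1 = 0.434751
P(M+4) = 3 × 0.722^1 × 0.278^2 = 0.167397
P(M+6) = 0.278^3 = 0.021485
The M+2 peak is largest (0.434751); scaling to 100 gives 86.6 : 100.0 : 38.5 : 4.9.

86.6 : 100.0 : 38.5 : 4.9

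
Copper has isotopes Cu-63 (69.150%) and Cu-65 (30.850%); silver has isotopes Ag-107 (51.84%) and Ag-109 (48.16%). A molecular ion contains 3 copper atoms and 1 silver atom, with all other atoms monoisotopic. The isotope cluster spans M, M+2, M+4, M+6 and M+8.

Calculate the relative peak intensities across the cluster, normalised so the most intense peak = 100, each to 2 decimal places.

Copper pattern (n=3): 0.33065611 : 0.44254842 : 0.19743483 : 0.02936064
Silver pattern (n=1): 0.5184 : 0.4816
Convolve the two distributions (both contribute in 2-u steps):
  M: 0.33065611×0.5184 = 0.171412
  M+2: 0.33065611×0.4816 + 0.44254842×0.5184 = 0.388661
  M+4: 0.44254842×0.4816 + 0.19743483×0.5184 = 0.315482
  M+6: 0.19743483×0.4816 + 0.02936064×0.5184 = 0.110305
  M+8: 0.02936064×0.4816 = 0.014140
Scale to base peak (0.388661) = 100: 44.10 : 100.00 : 81.17 : 28.38 : 3.64

44.10 : 100.00 : 81.17 : 28.38 : 3.64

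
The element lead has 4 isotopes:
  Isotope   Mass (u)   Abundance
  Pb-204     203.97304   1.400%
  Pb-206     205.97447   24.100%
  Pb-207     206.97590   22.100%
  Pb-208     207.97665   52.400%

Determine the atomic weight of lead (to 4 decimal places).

207.2169 u

Average mass = Σ (abundance × isotope mass) = 0.01400 × 203.97304 + 0.24100 × 205.97447 + 0.22100 × 206.97590 + 0.52400 × 207.97665
= 2.855623 + 49.639847 + 45.741674 + 108.979765 = 207.216909 u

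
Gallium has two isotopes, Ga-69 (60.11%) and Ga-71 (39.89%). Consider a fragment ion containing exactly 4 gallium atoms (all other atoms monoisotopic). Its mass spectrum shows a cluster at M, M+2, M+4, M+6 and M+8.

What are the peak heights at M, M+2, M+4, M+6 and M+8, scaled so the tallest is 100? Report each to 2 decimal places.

The 4 Ga atoms are independent, so intensities follow the terms of (0.6011 + 0.3989)^4.
P(M) = 0.6011^4 = 0.130553
P(M+2) = 4 × 0.6011^3 × 0.3989^1 = 0.346549
P(M+4) = 6 × 0.6011^2 × 0.3989^2 = 0.344963
P(M+6) = 4 × 0.6011^1 × 0.3989^3 = 0.152616
P(M+8) = 0.3989^4 = 0.025320
The M+2 peak is largest (0.346549); scaling to 100 gives 37.67 : 100.00 : 99.54 : 44.04 : 7.31.

37.67 : 100.00 : 99.54 : 44.04 : 7.31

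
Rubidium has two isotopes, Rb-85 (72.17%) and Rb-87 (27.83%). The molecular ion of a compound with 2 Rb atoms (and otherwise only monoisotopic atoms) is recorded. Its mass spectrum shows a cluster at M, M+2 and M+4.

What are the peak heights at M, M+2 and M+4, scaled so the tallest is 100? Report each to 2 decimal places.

100.00 : 77.12 : 14.87

Each Rb atom is independently Rb-85 (p = 0.7217) or Rb-87 (q = 0.2783); the cluster is the binomial expansion (p + q)^2.
P(M) = 0.7217^2 = 0.520851
P(M+2) = 2 × 0.7217^1 × 0.2783^1 = 0.401698
P(M+4) = 0.2783^2 = 0.077451
The M peak is largest (0.520851); scaling to 100 gives 100.00 : 77.12 : 14.87.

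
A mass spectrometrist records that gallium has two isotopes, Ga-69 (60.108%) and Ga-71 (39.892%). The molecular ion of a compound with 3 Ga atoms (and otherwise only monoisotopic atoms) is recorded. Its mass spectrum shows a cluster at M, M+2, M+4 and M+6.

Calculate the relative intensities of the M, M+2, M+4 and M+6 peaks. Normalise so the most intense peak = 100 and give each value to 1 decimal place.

50.2 : 100.0 : 66.4 : 14.7

Expanding (0.60108 + 0.39892)^3:
P(M) = 0.60108^3 = 0.217169
P(M+2) = 3 × 0.60108^2 × 0.39892^1 = 0.432386
P(M+4) = 3 × 0.60108^1 × 0.39892^2 = 0.286963
P(M+6) = 0.39892^3 = 0.063483
The M+2 peak is largest (0.432386); scaling to 100 gives 50.2 : 100.0 : 66.4 : 14.7.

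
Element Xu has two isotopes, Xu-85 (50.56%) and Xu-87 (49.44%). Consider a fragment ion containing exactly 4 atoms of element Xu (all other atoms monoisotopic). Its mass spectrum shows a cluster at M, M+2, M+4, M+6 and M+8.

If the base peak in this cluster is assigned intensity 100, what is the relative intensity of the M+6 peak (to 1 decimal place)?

Term probabilities: M 0.0653, M+2 0.2556, M+4 0.3749, M+6 0.2444, M+8 0.0597. Base peak = M+4.
P(M+4) = C(4,2) × 0.5056^2 × 0.4944^2 = 6 × 0.25563136 × 0.24443136 = 0.374906 (base)
P(M+6) = C(4,3) × 0.5056^1 × 0.4944^3 = 4 × 0.5056 × 0.12084686 = 0.244401
Relative intensity = 0.244401 / 0.374906 × 100 = 65.2

65.2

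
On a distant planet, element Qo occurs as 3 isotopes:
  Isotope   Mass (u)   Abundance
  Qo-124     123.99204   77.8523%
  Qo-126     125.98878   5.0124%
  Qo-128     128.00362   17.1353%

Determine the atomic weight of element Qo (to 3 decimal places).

124.780 u

Ar = Σ fᵢ·mᵢ = 0.778523 × 123.99204 + 0.050124 × 125.98878 + 0.171353 × 128.00362
= 96.530655 + 6.315062 + 21.933804 = 124.779521 u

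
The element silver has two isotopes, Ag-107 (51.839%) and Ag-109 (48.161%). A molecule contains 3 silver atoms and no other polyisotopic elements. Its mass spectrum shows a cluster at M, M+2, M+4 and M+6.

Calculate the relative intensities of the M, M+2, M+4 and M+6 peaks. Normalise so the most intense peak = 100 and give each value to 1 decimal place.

35.9 : 100.0 : 92.9 : 28.8

Each Ag atom is independently Ag-107 (p = 0.51839) or Ag-109 (q = 0.48161); the cluster is the binomial expansion (p + q)^3.
P(M) = 0.51839^3 = 0.139306
P(M+2) = 3 × 0.51839^2 × 0.48161^1 = 0.388267
P(M+4) = 3 × 0.51839^1 × 0.48161^2 = 0.360719
P(M+6) = 0.48161^3 = 0.111709
The M+2 peak is largest (0.388267); scaling to 100 gives 35.9 : 100.0 : 92.9 : 28.8.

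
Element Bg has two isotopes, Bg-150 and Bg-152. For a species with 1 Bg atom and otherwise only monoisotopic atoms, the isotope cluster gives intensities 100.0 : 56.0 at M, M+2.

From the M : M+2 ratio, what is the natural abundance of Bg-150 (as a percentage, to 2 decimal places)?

Write p for the Bg-150 fraction. I(M+2)/I(M) = [C(1,1)·p^0·(1−p)] / p^1 = 1·(1−p)/p = 56.0/100.0 = 0.5600
(1−p)/p = 0.5600/1 = 0.5600  ⇒  p = 1/(1 + 0.5600) = 0.6410
Bg-150: 64.10%, Bg-152: 35.90%.

64.10%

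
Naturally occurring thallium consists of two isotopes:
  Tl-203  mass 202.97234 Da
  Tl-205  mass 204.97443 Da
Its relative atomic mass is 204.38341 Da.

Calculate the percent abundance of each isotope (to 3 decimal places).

Tl-203: 29.520%, Tl-205: 70.480%

Writing the weighted mean with unknown fraction x of Tl-203:
202.97234·x + 204.97443·(1 − x) = 204.38341
(202.97234 − 204.97443)·x = 204.38341 − 204.97443
x = -0.59102 / -2.00209 = 0.29520 → 29.520% Tl-203, 70.480% Tl-205.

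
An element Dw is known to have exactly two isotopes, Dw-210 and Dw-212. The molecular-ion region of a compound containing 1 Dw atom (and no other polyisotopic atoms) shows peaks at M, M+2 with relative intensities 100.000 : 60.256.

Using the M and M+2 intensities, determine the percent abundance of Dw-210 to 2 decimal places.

62.40%

Let p = fractional abundance of Dw-210. I(M+2)/I(M) = [C(1,1)·p^0·(1−p)] / p^1 = 1·(1−p)/p = 60.256/100.000 = 0.6026
(1−p)/p = 0.6026/1 = 0.6026  ⇒  p = 1/(1 + 0.6026) = 0.6240
Dw-210: 62.40%, Dw-212: 37.60%.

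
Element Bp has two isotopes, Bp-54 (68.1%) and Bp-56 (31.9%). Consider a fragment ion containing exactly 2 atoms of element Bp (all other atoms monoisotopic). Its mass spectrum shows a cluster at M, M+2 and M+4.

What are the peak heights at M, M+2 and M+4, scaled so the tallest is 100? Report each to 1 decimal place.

Each Bp atom is independently Bp-54 (p = 0.681) or Bp-56 (q = 0.319); the cluster is the binomial expansion (p + q)^2.
P(M) = 0.681^2 = 0.463761
P(M+2) = 2 × 0.681^1 × 0.319^1 = 0.434478
P(M+4) = 0.319^2 = 0.101761
The M peak is largest (0.463761); scaling to 100 gives 100.0 : 93.7 : 21.9.

100.0 : 93.7 : 21.9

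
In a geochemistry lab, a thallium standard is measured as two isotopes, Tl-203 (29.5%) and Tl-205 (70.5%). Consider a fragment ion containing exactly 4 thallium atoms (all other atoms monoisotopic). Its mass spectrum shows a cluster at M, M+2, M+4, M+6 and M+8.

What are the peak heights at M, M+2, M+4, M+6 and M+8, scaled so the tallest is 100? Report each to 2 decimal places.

1.83 : 17.51 : 62.77 : 100.00 : 59.75

Expanding (0.295 + 0.705)^4:
P(M) = 0.295^4 = 0.007573
P(M+2) = 4 × 0.295^3 × 0.705^1 = 0.072396
P(M+4) = 6 × 0.295^2 × 0.705^2 = 0.259522
P(M+6) = 4 × 0.295^1 × 0.705^3 = 0.413475
P(M+8) = 0.705^4 = 0.247034
The M+6 peak is largest (0.413475); scaling to 100 gives 1.83 : 17.51 : 62.77 : 100.00 : 59.75.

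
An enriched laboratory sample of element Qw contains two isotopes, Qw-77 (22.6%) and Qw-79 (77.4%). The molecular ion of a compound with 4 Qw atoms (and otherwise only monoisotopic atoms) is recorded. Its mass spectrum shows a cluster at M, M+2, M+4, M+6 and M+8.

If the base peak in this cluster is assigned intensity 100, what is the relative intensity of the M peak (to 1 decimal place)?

Binomial terms of (0.226 + 0.774)^4: M 0.0026, M+2 0.0357, M+4 0.1836, M+6 0.4192, M+8 0.3589 → M+6 is the base peak.
P(M+6) = C(4,3) × 0.226^1 × 0.774^3 = 4 × 0.2260 × 0.46368482 = 0.419171 (base)
P(M) = C(4,0) × 0.226^4 × 0.774^0 = 1 × 0.00260876 × 1.0000 = 0.002609
Relative intensity = 0.002609 / 0.419171 × 100 = 0.6

0.6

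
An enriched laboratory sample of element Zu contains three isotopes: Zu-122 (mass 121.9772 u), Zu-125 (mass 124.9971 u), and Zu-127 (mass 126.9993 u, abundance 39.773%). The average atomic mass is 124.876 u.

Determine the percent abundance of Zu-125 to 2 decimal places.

The remaining 60.227% is split between Zu-122 (fraction x) and Zu-125 (fraction 0.60227 − x).
Substituting: 121.9772x + 124.9971(0.60227 − x) = 74.364568411
(121.9772 − 124.9971)x = -0.917435006  ⇒  x = 0.30380, y = 0.29847
Zu-122: 30.38%, Zu-125: 29.85%.

29.85%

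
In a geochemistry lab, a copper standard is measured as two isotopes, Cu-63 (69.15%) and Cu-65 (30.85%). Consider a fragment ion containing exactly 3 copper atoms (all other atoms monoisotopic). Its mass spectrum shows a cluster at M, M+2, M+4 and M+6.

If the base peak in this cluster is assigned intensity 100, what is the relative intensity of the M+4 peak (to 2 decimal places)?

44.61

(0.6915 + 0.3085)^3 gives M 0.3307, M+2 0.4425, M+4 0.1974, M+6 0.0294; the largest is M+2.
P(M+2) = C(3,1) × 0.6915^2 × 0.3085^1 = 3 × 0.47817225 × 0.3085 = 0.442548 (base)
P(M+4) = C(3,2) × 0.6915^1 × 0.3085^2 = 3 × 0.6915 × 0.09517225 = 0.197435
Relative intensity = 0.197435 / 0.442548 × 100 = 44.61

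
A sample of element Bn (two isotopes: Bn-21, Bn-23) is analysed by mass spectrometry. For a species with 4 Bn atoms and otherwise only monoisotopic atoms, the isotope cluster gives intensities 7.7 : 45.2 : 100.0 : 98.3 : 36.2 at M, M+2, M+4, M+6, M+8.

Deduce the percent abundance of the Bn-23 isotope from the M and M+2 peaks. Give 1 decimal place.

Let p = fractional abundance of Bn-21. I(M+2)/I(M) = [C(4,1)·p^3·(1−p)] / p^4 = 4·(1−p)/p = 45.2/7.7 = 5.8701
(1−p)/p = 5.8701/4 = 1.4675  ⇒  p = 1/(1 + 1.4675) = 0.4053
Bn-21: 40.5%, Bn-23: 59.5%.

59.5%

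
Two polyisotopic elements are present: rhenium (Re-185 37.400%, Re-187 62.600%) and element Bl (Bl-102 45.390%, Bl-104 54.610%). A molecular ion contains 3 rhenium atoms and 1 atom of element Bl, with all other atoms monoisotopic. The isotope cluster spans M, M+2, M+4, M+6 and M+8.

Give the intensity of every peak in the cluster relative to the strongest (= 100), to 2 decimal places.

Rhenium pattern (n=3): 0.05231362 : 0.26268713 : 0.43968487 : 0.24531438
Element Bl pattern (n=1): 0.4539 : 0.5461
Convolve the two distributions (both contribute in 2-u steps):
  M: 0.05231362×0.4539 = 0.023745
  M+2: 0.05231362×0.5461 + 0.26268713×0.4539 = 0.147802
  M+4: 0.26268713×0.5461 + 0.43968487×0.4539 = 0.343026
  M+6: 0.43968487×0.5461 + 0.24531438×0.4539 = 0.351460
  M+8: 0.24531438×0.5461 = 0.133966
Scale to base peak (0.351460) = 100: 6.76 : 42.05 : 97.60 : 100.00 : 38.12

6.76 : 42.05 : 97.60 : 100.00 : 38.12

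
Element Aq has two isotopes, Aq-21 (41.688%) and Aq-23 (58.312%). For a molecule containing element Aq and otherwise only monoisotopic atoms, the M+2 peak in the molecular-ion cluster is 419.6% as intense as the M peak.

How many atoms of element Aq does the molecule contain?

3

With n Aq atoms, P(M+2)/P(M) = C(n,1)·p^(n−1)q / p^n = n·q/p = n · 0.58312/0.41688.
n = 4.196 × 0.41688/0.58312 = 3.00 ≈ 3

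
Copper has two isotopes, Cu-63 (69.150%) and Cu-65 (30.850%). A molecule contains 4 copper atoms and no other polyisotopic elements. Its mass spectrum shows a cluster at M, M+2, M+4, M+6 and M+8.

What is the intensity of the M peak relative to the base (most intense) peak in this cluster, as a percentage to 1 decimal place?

Term probabilities: M 0.2286, M+2 0.4080, M+4 0.2731, M+6 0.0812, M+8 0.0091. Base peak = M+2.
P(M+2) = C(4,1) × 0.69150^3 × 0.30850^1 = 4 × 0.33065611 × 0.3085 = 0.408030 (base)
P(M) = C(4,0) × 0.69150^4 × 0.30850^0 = 1 × 0.2286487 × 1.0000 = 0.228649
Relative intensity = 0.228649 / 0.408030 × 100 = 56.0

56.0%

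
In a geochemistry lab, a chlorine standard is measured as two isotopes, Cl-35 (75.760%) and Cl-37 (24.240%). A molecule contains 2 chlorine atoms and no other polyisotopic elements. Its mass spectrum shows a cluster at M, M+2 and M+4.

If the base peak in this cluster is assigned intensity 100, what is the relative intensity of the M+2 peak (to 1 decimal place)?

(0.75760 + 0.24240)^2 gives M 0.5740, M+2 0.3673, M+4 0.0588; the largest is M.
P(M) = C(2,0) × 0.75760^2 × 0.24240^0 = 1 × 0.57395776 × 1.0000 = 0.573958 (base)
P(M+2) = C(2,1) × 0.75760^1 × 0.24240^1 = 2 × 0.7576 × 0.2424 = 0.367284
Relative intensity = 0.367284 / 0.573958 × 100 = 64.0

64.0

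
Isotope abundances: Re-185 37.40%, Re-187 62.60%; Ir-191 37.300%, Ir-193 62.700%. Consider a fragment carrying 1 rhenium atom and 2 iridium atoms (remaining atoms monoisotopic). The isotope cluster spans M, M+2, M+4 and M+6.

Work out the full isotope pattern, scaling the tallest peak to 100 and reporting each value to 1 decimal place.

11.8 : 59.6 : 100.0 : 56.0

Rhenium pattern (n=1): 0.3740 : 0.6260
Iridium pattern (n=2): 0.139129 : 0.467742 : 0.393129
Convolve the two distributions (both contribute in 2-u steps):
  M: 0.3740×0.139129 = 0.052034
  M+2: 0.3740×0.467742 + 0.6260×0.139129 = 0.262030
  M+4: 0.3740×0.393129 + 0.6260×0.467742 = 0.439837
  M+6: 0.6260×0.393129 = 0.246099
Scale to base peak (0.439837) = 100: 11.8 : 59.6 : 100.0 : 56.0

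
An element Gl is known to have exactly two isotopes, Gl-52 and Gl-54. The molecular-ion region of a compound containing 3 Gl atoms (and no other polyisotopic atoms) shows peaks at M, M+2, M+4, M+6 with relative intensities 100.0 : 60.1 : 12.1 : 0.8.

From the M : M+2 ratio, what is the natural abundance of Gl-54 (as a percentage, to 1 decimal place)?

Write p for the Gl-52 fraction. I(M+2)/I(M) = [C(3,1)·p^2·(1−p)] / p^3 = 3·(1−p)/p = 60.1/100.0 = 0.6010
(1−p)/p = 0.6010/3 = 0.2003  ⇒  p = 1/(1 + 0.2003) = 0.8331
Gl-52: 83.3%, Gl-54: 16.7%.

16.7%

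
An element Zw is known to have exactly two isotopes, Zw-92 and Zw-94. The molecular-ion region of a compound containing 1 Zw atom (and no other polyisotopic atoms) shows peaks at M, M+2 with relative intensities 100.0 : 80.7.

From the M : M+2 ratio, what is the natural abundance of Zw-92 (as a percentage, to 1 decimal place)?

Let p = fractional abundance of Zw-92. I(M+2)/I(M) = [C(1,1)·p^0·(1−p)] / p^1 = 1·(1−p)/p = 80.7/100.0 = 0.8070
(1−p)/p = 0.8070/1 = 0.8070  ⇒  p = 1/(1 + 0.8070) = 0.5534
Zw-92: 55.3%, Zw-94: 44.7%.

55.3%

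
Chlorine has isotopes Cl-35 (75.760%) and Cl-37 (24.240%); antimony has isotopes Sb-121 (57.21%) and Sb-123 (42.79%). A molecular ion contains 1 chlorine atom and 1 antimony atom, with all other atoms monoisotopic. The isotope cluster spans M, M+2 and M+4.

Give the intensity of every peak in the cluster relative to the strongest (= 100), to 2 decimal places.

Chlorine pattern (n=1): 0.7576 : 0.2424
Antimony pattern (n=1): 0.5721 : 0.4279
Convolve the two distributions (both contribute in 2-u steps):
  M: 0.7576×0.5721 = 0.433423
  M+2: 0.7576×0.4279 + 0.2424×0.5721 = 0.462854
  M+4: 0.2424×0.4279 = 0.103723
Scale to base peak (0.462854) = 100: 93.64 : 100.00 : 22.41

93.64 : 100.00 : 22.41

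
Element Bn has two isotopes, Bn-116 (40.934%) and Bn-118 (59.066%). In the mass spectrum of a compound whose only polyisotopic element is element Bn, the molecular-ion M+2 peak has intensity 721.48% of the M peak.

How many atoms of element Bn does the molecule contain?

With n Bn atoms, P(M+2)/P(M) = C(n,1)·p^(n−1)q / p^n = n·q/p = n · 0.59066/0.40934.
n = 7.2148 × 0.40934/0.59066 = 5.00 ≈ 5

5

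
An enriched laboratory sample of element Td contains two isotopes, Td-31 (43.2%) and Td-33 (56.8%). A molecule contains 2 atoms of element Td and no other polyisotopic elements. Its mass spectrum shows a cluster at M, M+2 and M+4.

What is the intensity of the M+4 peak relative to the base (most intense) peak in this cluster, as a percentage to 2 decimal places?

Term probabilities: M 0.1866, M+2 0.4908, M+4 0.3226. Base peak = M+2.
P(M+2) = C(2,1) × 0.432^1 × 0.568^1 = 2 × 0.4320 × 0.5680 = 0.490752 (base)
P(M+4) = C(2,2) × 0.432^0 × 0.568^2 = 1 × 1.0000 × 0.322624 = 0.322624
Relative intensity = 0.322624 / 0.490752 × 100 = 65.74

65.74%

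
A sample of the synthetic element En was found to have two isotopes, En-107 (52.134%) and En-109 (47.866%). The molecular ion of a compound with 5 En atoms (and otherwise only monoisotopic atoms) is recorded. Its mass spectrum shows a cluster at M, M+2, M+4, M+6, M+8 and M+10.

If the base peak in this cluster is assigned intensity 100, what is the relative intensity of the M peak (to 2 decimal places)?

(0.52134 + 0.47866)^5 gives M 0.0385, M+2 0.1768, M+4 0.3247, M+6 0.2981, M+8 0.1368, M+10 0.0251; the largest is M+4.
P(M+4) = C(5,2) × 0.52134^3 × 0.47866^2 = 10 × 0.14169781 × 0.2291154 = 0.324652 (base)
P(M) = C(5,0) × 0.52134^5 × 0.47866^0 = 1 × 0.03851281 × 1.0000 = 0.038513
Relative intensity = 0.038513 / 0.324652 × 100 = 11.86

11.86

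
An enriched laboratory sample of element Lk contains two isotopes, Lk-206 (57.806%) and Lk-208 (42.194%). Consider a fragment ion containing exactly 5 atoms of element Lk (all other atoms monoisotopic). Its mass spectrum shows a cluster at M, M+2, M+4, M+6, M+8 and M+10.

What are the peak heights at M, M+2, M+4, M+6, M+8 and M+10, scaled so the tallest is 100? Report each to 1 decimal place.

The 5 Lk atoms are independent, so intensities follow the terms of (0.57806 + 0.42194)^5.
P(M) = 0.57806^5 = 0.064545
P(M+2) = 5 × 0.57806^4 × 0.42194^1 = 0.235566
P(M+4) = 10 × 0.57806^3 × 0.42194^2 = 0.343890
P(M+6) = 10 × 0.57806^2 × 0.42194^3 = 0.251014
P(M+8) = 5 × 0.57806^1 × 0.42194^4 = 0.091611
P(M+10) = 0.42194^5 = 0.013374
The M+4 peak is largest (0.343890); scaling to 100 gives 18.8 : 68.5 : 100.0 : 73.0 : 26.6 : 3.9.

18.8 : 68.5 : 100.0 : 73.0 : 26.6 : 3.9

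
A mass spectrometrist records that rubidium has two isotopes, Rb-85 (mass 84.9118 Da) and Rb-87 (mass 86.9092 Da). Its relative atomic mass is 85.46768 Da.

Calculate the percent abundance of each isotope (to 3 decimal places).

Let x be the fractional abundance of Rb-85; then Rb-87 has abundance 1 − x.
84.9118·x + 86.9092·(1 − x) = 85.46768
(84.9118 − 86.9092)·x = 85.46768 − 86.9092
x = -1.44152 / -1.9974 = 0.72170 → 72.170% Rb-85, 27.830% Rb-87.

Rb-85: 72.170%, Rb-87: 27.830%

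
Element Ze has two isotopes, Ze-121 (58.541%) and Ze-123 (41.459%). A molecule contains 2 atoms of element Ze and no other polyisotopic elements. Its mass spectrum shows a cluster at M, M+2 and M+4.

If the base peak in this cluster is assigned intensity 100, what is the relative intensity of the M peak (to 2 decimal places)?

Term probabilities: M 0.3427, M+2 0.4854, M+4 0.1719. Base peak = M+2.
P(M+2) = C(2,1) × 0.58541^1 × 0.41459^1 = 2 × 0.58541 × 0.41459 = 0.485410 (base)
P(M) = C(2,0) × 0.58541^2 × 0.41459^0 = 1 × 0.34270487 × 1.0000 = 0.342705
Relative intensity = 0.342705 / 0.485410 × 100 = 70.60

70.60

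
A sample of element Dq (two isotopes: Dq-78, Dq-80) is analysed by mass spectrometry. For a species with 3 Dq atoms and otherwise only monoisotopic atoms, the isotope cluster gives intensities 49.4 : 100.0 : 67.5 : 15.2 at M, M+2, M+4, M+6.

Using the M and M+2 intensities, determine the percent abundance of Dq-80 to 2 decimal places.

Write p for the Dq-78 fraction. I(M+2)/I(M) = [C(3,1)·p^2·(1−p)] / p^3 = 3·(1−p)/p = 100.0/49.4 = 2.0243
(1−p)/p = 2.0243/3 = 0.6748  ⇒  p = 1/(1 + 0.6748) = 0.5971
Dq-78: 59.71%, Dq-80: 40.29%.

40.29%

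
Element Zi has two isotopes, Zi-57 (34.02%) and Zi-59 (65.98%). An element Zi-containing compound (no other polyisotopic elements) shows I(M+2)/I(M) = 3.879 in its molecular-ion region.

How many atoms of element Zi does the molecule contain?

2

With n Zi atoms, P(M+2)/P(M) = C(n,1)·p^(n−1)q / p^n = n·q/p = n · 0.6598/0.3402.
n = 3.879 × 0.3402/0.6598 = 2.00 ≈ 2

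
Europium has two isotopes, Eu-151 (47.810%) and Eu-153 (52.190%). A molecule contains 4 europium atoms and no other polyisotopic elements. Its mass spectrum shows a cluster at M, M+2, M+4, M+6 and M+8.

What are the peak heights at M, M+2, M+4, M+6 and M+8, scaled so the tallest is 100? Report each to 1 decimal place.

The 4 Eu atoms are independent, so intensities follow the terms of (0.47810 + 0.52190)^4.
P(M) = 0.47810^4 = 0.052249
P(M+2) = 4 × 0.47810^3 × 0.52190^1 = 0.228141
P(M+4) = 6 × 0.47810^2 × 0.52190^2 = 0.373563
P(M+6) = 4 × 0.47810^1 × 0.52190^3 = 0.271857
P(M+8) = 0.52190^4 = 0.074191
The M+4 peak is largest (0.373563); scaling to 100 gives 14.0 : 61.1 : 100.0 : 72.8 : 19.9.

14.0 : 61.1 : 100.0 : 72.8 : 19.9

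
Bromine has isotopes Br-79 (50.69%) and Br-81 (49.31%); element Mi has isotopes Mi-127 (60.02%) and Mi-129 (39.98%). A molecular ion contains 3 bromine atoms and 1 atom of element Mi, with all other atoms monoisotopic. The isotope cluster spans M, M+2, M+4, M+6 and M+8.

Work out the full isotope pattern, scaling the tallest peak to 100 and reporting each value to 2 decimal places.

Bromine pattern (n=3): 0.13024674 : 0.3801026 : 0.36975457 : 0.11989609
Element Mi pattern (n=1): 0.6002 : 0.3998
Convolve the two distributions (both contribute in 2-u steps):
  M: 0.13024674×0.6002 = 0.078174
  M+2: 0.13024674×0.3998 + 0.3801026×0.6002 = 0.280210
  M+4: 0.3801026×0.3998 + 0.36975457×0.6002 = 0.373892
  M+6: 0.36975457×0.3998 + 0.11989609×0.6002 = 0.219790
  M+8: 0.11989609×0.3998 = 0.047934
Scale to base peak (0.373892) = 100: 20.91 : 74.94 : 100.00 : 58.78 : 12.82

20.91 : 74.94 : 100.00 : 58.78 : 12.82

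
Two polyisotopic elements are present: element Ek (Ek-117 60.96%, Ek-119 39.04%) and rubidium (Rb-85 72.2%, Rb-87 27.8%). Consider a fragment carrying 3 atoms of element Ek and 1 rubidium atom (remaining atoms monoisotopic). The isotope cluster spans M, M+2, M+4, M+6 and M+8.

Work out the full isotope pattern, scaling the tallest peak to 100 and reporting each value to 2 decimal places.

Element Ek pattern (n=3): 0.22653477 : 0.43523216 : 0.27873136 : 0.05950171
Rubidium pattern (n=1): 0.7220 : 0.2780
Convolve the two distributions (both contribute in 2-u steps):
  M: 0.22653477×0.7220 = 0.163558
  M+2: 0.22653477×0.2780 + 0.43523216×0.7220 = 0.377214
  M+4: 0.43523216×0.2780 + 0.27873136×0.7220 = 0.322239
  M+6: 0.27873136×0.2780 + 0.05950171×0.7220 = 0.120448
  M+8: 0.05950171×0.2780 = 0.016541
Scale to base peak (0.377214) = 100: 43.36 : 100.00 : 85.43 : 31.93 : 4.39

43.36 : 100.00 : 85.43 : 31.93 : 4.39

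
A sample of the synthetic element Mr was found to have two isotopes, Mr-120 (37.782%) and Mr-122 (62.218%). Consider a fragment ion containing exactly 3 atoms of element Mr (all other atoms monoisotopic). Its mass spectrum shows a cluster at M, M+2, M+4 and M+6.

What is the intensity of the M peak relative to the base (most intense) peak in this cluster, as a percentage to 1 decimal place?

12.3%

Term probabilities: M 0.0539, M+2 0.2664, M+4 0.4388, M+6 0.2409. Base peak = M+4.
P(M+4) = C(3,2) × 0.37782^1 × 0.62218^2 = 3 × 0.37782 × 0.38710795 = 0.438771 (base)
P(M) = C(3,0) × 0.37782^3 × 0.62218^0 = 1 × 0.05393303 × 1.0000 = 0.053933
Relative intensity = 0.053933 / 0.438771 × 100 = 12.3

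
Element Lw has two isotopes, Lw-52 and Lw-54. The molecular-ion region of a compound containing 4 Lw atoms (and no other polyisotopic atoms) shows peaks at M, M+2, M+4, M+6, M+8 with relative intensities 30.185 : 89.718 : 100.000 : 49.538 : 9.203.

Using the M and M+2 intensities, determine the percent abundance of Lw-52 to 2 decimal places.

57.37%

Write p for the Lw-52 fraction. I(M+2)/I(M) = [C(4,1)·p^3·(1−p)] / p^4 = 4·(1−p)/p = 89.718/30.185 = 2.9723
(1−p)/p = 2.9723/4 = 0.7431  ⇒  p = 1/(1 + 0.7431) = 0.5737
Lw-52: 57.37%, Lw-54: 42.63%.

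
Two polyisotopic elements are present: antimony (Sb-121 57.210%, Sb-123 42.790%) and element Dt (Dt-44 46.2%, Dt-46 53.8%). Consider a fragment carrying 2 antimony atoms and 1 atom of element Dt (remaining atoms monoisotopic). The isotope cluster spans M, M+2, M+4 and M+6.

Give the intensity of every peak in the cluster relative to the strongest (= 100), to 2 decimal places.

37.59 : 100.00 : 86.51 : 24.49

Antimony pattern (n=2): 0.32729841 : 0.48960318 : 0.18309841
Element Dt pattern (n=1): 0.4620 : 0.5380
Convolve the two distributions (both contribute in 2-u steps):
  M: 0.32729841×0.4620 = 0.151212
  M+2: 0.32729841×0.5380 + 0.48960318×0.4620 = 0.402283
  M+4: 0.48960318×0.5380 + 0.18309841×0.4620 = 0.347998
  M+6: 0.18309841×0.5380 = 0.098507
Scale to base peak (0.402283) = 100: 37.59 : 100.00 : 86.51 : 24.49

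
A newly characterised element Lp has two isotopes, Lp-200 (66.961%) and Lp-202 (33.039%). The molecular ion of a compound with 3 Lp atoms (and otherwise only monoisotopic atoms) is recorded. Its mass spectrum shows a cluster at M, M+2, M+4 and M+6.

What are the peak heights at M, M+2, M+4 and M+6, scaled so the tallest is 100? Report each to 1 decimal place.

The 3 Lp atoms are independent, so intensities follow the terms of (0.66961 + 0.33039)^3.
P(M) = 0.66961^3 = 0.300238
P(M+2) = 3 × 0.66961^2 × 0.33039^1 = 0.444418
P(M+4) = 3 × 0.66961^1 × 0.33039^2 = 0.219279
P(M+6) = 0.33039^3 = 0.036065
The M+2 peak is largest (0.444418); scaling to 100 gives 67.6 : 100.0 : 49.3 : 8.1.

67.6 : 100.0 : 49.3 : 8.1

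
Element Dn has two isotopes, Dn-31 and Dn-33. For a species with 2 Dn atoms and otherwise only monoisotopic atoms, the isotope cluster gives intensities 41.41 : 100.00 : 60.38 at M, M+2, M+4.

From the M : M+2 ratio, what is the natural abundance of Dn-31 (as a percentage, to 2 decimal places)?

Let p = fractional abundance of Dn-31. I(M+2)/I(M) = [C(2,1)·p^1·(1−p)] / p^2 = 2·(1−p)/p = 100.00/41.41 = 2.4149
(1−p)/p = 2.4149/2 = 1.2074  ⇒  p = 1/(1 + 1.2074) = 0.4530
Dn-31: 45.30%, Dn-33: 54.70%.

45.30%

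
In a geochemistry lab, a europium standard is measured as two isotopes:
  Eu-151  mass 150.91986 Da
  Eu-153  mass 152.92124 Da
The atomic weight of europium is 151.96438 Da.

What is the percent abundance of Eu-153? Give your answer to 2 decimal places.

Let x be the fractional abundance of Eu-151; then Eu-153 has abundance 1 − x.
150.91986·x + 152.92124·(1 − x) = 151.96438
(150.91986 − 152.92124)·x = 151.96438 − 152.92124
x = -0.95686 / -2.00138 = 0.47810 → 47.81% Eu-151, 52.19% Eu-153.

52.19%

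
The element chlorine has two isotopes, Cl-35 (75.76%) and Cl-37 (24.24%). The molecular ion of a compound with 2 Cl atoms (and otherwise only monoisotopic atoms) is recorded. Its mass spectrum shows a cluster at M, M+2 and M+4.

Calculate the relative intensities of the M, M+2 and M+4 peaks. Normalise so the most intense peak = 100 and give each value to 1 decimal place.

100.0 : 64.0 : 10.2

Each Cl atom is independently Cl-35 (p = 0.7576) or Cl-37 (q = 0.2424); the cluster is the binomial expansion (p + q)^2.
P(M) = 0.7576^2 = 0.573958
P(M+2) = 2 × 0.7576^1 × 0.2424^1 = 0.367284
P(M+4) = 0.2424^2 = 0.058758
The M peak is largest (0.573958); scaling to 100 gives 100.0 : 64.0 : 10.2.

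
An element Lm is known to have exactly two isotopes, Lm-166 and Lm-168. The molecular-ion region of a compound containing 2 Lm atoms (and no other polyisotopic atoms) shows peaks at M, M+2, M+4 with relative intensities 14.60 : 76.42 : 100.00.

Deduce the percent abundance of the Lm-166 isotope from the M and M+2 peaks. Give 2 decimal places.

If p is the fraction of Lm that is Lm-166, then I(M+2)/I(M) = [C(2,1)·p^1·(1−p)] / p^2 = 2·(1−p)/p = 76.42/14.60 = 5.2342
(1−p)/p = 5.2342/2 = 2.6171  ⇒  p = 1/(1 + 2.6171) = 0.2765
Lm-166: 27.65%, Lm-168: 72.35%.

27.65%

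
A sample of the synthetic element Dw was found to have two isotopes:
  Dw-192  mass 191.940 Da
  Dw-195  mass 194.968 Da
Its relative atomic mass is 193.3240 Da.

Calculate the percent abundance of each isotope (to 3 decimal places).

Dw-192: 54.293%, Dw-195: 45.707%

With x = fraction of Dw-192 (so Dw-195 is 1 − x):
191.940·x + 194.968·(1 − x) = 193.3240
(191.940 − 194.968)·x = 193.3240 − 194.968
x = -1.6440 / -3.028 = 0.54293 → 54.293% Dw-192, 45.707% Dw-195.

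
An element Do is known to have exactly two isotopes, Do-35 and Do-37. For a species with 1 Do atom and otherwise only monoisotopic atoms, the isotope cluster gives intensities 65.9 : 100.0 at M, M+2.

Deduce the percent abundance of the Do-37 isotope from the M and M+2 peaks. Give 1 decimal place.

Write p for the Do-35 fraction. I(M+2)/I(M) = [C(1,1)·p^0·(1−p)] / p^1 = 1·(1−p)/p = 100.0/65.9 = 1.5175
(1−p)/p = 1.5175/1 = 1.5175  ⇒  p = 1/(1 + 1.5175) = 0.3972
Do-35: 39.7%, Do-37: 60.3%.

60.3%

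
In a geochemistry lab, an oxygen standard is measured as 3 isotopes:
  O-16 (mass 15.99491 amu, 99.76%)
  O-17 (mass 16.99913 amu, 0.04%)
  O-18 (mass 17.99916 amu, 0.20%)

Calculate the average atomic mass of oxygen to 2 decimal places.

16.00 amu

Weight each isotope mass by its fractional abundance: 0.9976 × 15.99491 + 0.0004 × 16.99913 + 0.0020 × 17.99916
= 15.956522 + 0.006800 + 0.035998 = 15.999320 amu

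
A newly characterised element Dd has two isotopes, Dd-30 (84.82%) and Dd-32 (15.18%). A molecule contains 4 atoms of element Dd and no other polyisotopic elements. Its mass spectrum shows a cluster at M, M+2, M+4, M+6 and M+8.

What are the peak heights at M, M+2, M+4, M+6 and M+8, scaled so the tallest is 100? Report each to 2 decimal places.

100.00 : 71.59 : 19.22 : 2.29 : 0.10

Each Dd atom is independently Dd-30 (p = 0.8482) or Dd-32 (q = 0.1518); the cluster is the binomial expansion (p + q)^4.
P(M) = 0.8482^4 = 0.517599
P(M+2) = 4 × 0.8482^3 × 0.1518^1 = 0.370533
P(M+4) = 6 × 0.8482^2 × 0.1518^2 = 0.099470
P(M+6) = 4 × 0.8482^1 × 0.1518^3 = 0.011868
P(M+8) = 0.1518^4 = 0.000531
The M peak is largest (0.517599); scaling to 100 gives 100.00 : 71.59 : 19.22 : 2.29 : 0.10.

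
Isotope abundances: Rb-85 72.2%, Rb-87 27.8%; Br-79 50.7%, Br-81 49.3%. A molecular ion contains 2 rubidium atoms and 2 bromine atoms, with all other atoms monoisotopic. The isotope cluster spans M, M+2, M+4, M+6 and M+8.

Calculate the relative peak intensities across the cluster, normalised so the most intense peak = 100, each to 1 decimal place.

36.8 : 100.0 : 95.5 : 37.4 : 5.2

Rubidium pattern (n=2): 0.521284 : 0.401432 : 0.077284
Bromine pattern (n=2): 0.257049 : 0.499902 : 0.243049
Convolve the two distributions (both contribute in 2-u steps):
  M: 0.521284×0.257049 = 0.133996
  M+2: 0.521284×0.499902 + 0.401432×0.257049 = 0.363779
  M+4: 0.521284×0.243049 + 0.401432×0.499902 + 0.077284×0.257049 = 0.347240
  M+6: 0.401432×0.243049 + 0.077284×0.499902 = 0.136202
  M+8: 0.077284×0.243049 = 0.018784
Scale to base peak (0.363779) = 100: 36.8 : 100.0 : 95.5 : 37.4 : 5.2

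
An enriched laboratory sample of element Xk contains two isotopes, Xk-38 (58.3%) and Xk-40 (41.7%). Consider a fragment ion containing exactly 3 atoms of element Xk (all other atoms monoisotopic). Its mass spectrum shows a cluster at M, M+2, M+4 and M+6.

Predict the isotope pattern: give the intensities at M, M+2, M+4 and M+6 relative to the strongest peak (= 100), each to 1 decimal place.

46.6 : 100.0 : 71.5 : 17.1

Expanding (0.583 + 0.417)^3:
P(M) = 0.583^3 = 0.198155
P(M+2) = 3 × 0.583^2 × 0.417^1 = 0.425201
P(M+4) = 3 × 0.583^1 × 0.417^2 = 0.304132
P(M+6) = 0.417^3 = 0.072512
The M+2 peak is largest (0.425201); scaling to 100 gives 46.6 : 100.0 : 71.5 : 17.1.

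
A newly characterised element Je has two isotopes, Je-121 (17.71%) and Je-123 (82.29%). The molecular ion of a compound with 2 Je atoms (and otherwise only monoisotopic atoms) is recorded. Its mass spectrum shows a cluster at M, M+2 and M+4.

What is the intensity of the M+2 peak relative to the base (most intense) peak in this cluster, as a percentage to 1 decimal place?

(0.1771 + 0.8229)^2 gives M 0.0314, M+2 0.2915, M+4 0.6772; the largest is M+4.
P(M+4) = C(2,2) × 0.1771^0 × 0.8229^2 = 1 × 1.0000 × 0.67716441 = 0.677164 (base)
P(M+2) = C(2,1) × 0.1771^1 × 0.8229^1 = 2 × 0.1771 × 0.8229 = 0.291471
Relative intensity = 0.291471 / 0.677164 × 100 = 43.0

43.0%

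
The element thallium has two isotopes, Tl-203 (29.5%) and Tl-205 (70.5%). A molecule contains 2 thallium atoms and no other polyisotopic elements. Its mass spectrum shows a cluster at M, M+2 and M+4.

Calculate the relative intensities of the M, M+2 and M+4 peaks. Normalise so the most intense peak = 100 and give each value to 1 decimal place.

17.5 : 83.7 : 100.0

Each Tl atom is independently Tl-203 (p = 0.295) or Tl-205 (q = 0.705); the cluster is the binomial expansion (p + q)^2.
P(M) = 0.295^2 = 0.087025
P(M+2) = 2 × 0.295^1 × 0.705^1 = 0.415950
P(M+4) = 0.705^2 = 0.497025
The M+4 peak is largest (0.497025); scaling to 100 gives 17.5 : 83.7 : 100.0.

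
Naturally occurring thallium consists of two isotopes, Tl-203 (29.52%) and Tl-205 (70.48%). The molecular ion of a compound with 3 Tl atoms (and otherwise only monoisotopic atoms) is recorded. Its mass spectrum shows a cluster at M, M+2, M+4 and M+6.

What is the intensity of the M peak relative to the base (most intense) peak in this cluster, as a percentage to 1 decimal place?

Term probabilities: M 0.0257, M+2 0.1843, M+4 0.4399, M+6 0.3501. Base peak = M+4.
P(M+4) = C(3,2) × 0.2952^1 × 0.7048^2 = 3 × 0.2952 × 0.49674304 = 0.439916 (base)
P(M) = C(3,0) × 0.2952^3 × 0.7048^0 = 1 × 0.02572463 × 1.0000 = 0.025725
Relative intensity = 0.025725 / 0.439916 × 100 = 5.8

5.8%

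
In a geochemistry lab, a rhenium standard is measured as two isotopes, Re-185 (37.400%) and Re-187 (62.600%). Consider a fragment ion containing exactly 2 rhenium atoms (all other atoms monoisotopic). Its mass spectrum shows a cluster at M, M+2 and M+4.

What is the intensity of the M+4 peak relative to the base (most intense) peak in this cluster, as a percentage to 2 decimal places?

83.69%

(0.37400 + 0.62600)^2 gives M 0.1399, M+2 0.4682, M+4 0.3919; the largest is M+2.
P(M+2) = C(2,1) × 0.37400^1 × 0.62600^1 = 2 × 0.3740 × 0.6260 = 0.468248 (base)
P(M+4) = C(2,2) × 0.37400^0 × 0.62600^2 = 1 × 1.0000 × 0.391876 = 0.391876
Relative intensity = 0.391876 / 0.468248 × 100 = 83.69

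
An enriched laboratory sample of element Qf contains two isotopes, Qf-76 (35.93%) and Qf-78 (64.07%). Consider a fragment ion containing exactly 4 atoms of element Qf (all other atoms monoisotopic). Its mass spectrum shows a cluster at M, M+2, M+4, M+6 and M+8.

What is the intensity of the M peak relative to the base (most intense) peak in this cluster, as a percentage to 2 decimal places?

4.41%

(0.3593 + 0.6407)^4 gives M 0.0167, M+2 0.1189, M+4 0.3180, M+6 0.3780, M+8 0.1685; the largest is M+6.
P(M+6) = C(4,3) × 0.3593^1 × 0.6407^3 = 4 × 0.3593 × 0.2630051 = 0.377991 (base)
P(M) = C(4,0) × 0.3593^4 × 0.6407^0 = 1 × 0.0166659 × 1.0000 = 0.016666
Relative intensity = 0.016666 / 0.377991 × 100 = 4.41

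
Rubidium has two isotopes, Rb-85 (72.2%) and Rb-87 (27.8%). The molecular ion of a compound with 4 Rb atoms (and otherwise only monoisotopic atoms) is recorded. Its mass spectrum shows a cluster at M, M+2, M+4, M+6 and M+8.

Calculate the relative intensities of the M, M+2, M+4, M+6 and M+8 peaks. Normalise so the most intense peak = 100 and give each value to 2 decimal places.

64.93 : 100.00 : 57.76 : 14.83 : 1.43

The 4 Rb atoms are independent, so intensities follow the terms of (0.722 + 0.278)^4.
P(M) = 0.722^4 = 0.271737
P(M+2) = 4 × 0.722^3 × 0.278^1 = 0.418520
P(M+4) = 6 × 0.722^2 × 0.278^2 = 0.241721
P(M+6) = 4 × 0.722^1 × 0.278^3 = 0.062049
P(M+8) = 0.278^4 = 0.005973
The M+2 peak is largest (0.418520); scaling to 100 gives 64.93 : 100.00 : 57.76 : 14.83 : 1.43.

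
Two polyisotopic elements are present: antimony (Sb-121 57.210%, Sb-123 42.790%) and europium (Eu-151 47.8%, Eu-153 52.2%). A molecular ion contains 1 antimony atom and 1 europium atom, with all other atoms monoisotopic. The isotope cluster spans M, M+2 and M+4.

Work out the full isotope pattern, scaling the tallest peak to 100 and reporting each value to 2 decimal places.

Antimony pattern (n=1): 0.5721 : 0.4279
Europium pattern (n=1): 0.4780 : 0.5220
Convolve the two distributions (both contribute in 2-u steps):
  M: 0.5721×0.4780 = 0.273464
  M+2: 0.5721×0.5220 + 0.4279×0.4780 = 0.503172
  M+4: 0.4279×0.5220 = 0.223364
Scale to base peak (0.503172) = 100: 54.35 : 100.00 : 44.39

54.35 : 100.00 : 44.39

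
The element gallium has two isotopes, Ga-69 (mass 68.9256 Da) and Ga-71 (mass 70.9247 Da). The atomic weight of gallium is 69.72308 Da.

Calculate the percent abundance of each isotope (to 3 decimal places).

Let x be the fractional abundance of Ga-69; then Ga-71 has abundance 1 − x.
68.9256·x + 70.9247·(1 − x) = 69.72308
(68.9256 − 70.9247)·x = 69.72308 − 70.9247
x = -1.20162 / -1.9991 = 0.60108 → 60.108% Ga-69, 39.892% Ga-71.

Ga-69: 60.108%, Ga-71: 39.892%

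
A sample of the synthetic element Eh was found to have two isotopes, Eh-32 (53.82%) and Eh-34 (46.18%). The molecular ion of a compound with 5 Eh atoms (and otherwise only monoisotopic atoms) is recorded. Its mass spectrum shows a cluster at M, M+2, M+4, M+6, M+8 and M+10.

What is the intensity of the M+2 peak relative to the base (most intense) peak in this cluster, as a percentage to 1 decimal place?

58.3%

(0.5382 + 0.4618)^5 gives M 0.0452, M+2 0.1937, M+4 0.3325, M+6 0.2853, M+8 0.1224, M+10 0.0210; the largest is M+4.
P(M+4) = C(5,2) × 0.5382^3 × 0.4618^2 = 10 × 0.1558946 × 0.21325924 = 0.332460 (base)
P(M+2) = C(5,1) × 0.5382^4 × 0.4618^1 = 5 × 0.08390248 × 0.4618 = 0.193731
Relative intensity = 0.193731 / 0.332460 × 100 = 58.3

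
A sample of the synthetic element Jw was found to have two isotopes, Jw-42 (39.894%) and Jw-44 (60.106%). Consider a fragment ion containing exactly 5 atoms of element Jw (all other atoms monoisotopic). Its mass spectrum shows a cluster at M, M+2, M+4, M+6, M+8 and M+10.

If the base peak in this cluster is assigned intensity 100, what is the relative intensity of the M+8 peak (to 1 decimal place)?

75.3

(0.39894 + 0.60106)^5 gives M 0.0101, M+2 0.0761, M+4 0.2294, M+6 0.3456, M+8 0.2603, M+10 0.0784; the largest is M+6.
P(M+6) = C(5,3) × 0.39894^2 × 0.60106^3 = 10 × 0.15915312 × 0.21714682 = 0.345596 (base)
P(M+8) = C(5,4) × 0.39894^1 × 0.60106^4 = 5 × 0.39894 × 0.13051827 = 0.260345
Relative intensity = 0.260345 / 0.345596 × 100 = 75.3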